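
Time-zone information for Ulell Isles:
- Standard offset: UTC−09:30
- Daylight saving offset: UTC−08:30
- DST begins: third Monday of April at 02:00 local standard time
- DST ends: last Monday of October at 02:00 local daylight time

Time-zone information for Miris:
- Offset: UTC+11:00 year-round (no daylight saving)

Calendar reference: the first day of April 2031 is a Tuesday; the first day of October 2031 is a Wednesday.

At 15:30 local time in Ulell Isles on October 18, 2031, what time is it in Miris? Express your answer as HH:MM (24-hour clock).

1 April 2031 is a Tuesday, so the first Monday is April 7 and the third is April 21.
1 October 2031 is a Wednesday, so Mondays fall on 6, 13, 20, 27; the last is October 27.
Daylight saving runs 21 April – 27 October; October 18, 2031 is inside that window, so Ulell Isles is at UTC−08:30.
15:30 Ulell Isles + 8h30m = 00:00 UTC (rolling into the next day, 19 October 2031).
Miris stays on UTC+11:00 all year.
00:00 UTC + 11h = 11:00 Miris.

11:00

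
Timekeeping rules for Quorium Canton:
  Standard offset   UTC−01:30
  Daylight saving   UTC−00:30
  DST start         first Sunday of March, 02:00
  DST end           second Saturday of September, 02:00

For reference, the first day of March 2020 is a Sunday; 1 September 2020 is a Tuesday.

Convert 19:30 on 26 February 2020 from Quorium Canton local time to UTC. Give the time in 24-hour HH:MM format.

21:00

1 March 2020 is a Sunday, so the first Sunday is March 1.
1 September 2020 is a Tuesday, so the first Saturday is September 5 and the second is September 12.
Daylight saving runs 1 March – 12 September; 26 February 2020 is outside that window, so Quorium Canton is on standard time at UTC−01:30.
19:30 local + 1h30m = 21:00 UTC.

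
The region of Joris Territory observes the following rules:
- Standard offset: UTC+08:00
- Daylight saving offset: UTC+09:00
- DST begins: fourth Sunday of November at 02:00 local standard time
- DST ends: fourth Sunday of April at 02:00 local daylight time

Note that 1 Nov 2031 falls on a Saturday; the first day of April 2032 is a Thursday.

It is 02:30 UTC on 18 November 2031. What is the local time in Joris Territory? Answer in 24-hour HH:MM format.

1 November 2031 is a Saturday, so the first Sunday is November 2 and the fourth is November 23.
1 April 2032 is a Thursday, so the first Sunday is April 4 and the fourth is April 25.
At the standard offset (UTC+08:00), 02:30 UTC + 8h = 10:30 Joris Territory standard time.
Daylight saving runs 23 November 2031 – 25 April 2032; the standard-time date in Joris Territory, 18 November 2031, is outside that window, so Joris Territory is on standard time at UTC+08:00.
02:30 UTC + 8h = 10:30 local.

10:30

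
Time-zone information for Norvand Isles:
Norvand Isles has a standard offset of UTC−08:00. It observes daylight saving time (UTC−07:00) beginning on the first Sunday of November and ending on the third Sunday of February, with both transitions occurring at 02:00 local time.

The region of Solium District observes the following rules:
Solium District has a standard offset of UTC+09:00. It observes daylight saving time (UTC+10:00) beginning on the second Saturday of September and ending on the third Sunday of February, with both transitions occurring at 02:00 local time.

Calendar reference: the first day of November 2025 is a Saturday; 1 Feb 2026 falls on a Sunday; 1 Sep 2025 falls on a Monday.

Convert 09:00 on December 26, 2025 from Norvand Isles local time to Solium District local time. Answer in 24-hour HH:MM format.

02:00

1 November 2025 is a Saturday, so the first Sunday is November 2.
1 February 2026 is a Sunday, so the first Sunday is February 1 and the third is February 15.
Daylight saving runs 2 November 2025 – 15 February 2026; December 26, 2025 is inside that window, so Norvand Isles is at UTC−07:00.
09:00 Norvand Isles + 7h = 16:00 UTC.
1 September 2025 is a Monday, so the first Saturday is September 6 and the second is September 13.
1 February 2026 is a Sunday, so the first Sunday is February 1 and the third is February 15.
At the standard offset (UTC+09:00), 16:00 UTC + 9h = 01:00 Solium District standard time (rolling into the next day, 27 December 2025).
The standard-time date in Solium District, December 27, 2025, lies within the daylight-saving period (13 September 2025 – 15 February 2026), so Solium District is on daylight time, UTC+10:00.
16:00 UTC + 10h = 02:00 Solium District (rolling into the next day, 27 December 2025).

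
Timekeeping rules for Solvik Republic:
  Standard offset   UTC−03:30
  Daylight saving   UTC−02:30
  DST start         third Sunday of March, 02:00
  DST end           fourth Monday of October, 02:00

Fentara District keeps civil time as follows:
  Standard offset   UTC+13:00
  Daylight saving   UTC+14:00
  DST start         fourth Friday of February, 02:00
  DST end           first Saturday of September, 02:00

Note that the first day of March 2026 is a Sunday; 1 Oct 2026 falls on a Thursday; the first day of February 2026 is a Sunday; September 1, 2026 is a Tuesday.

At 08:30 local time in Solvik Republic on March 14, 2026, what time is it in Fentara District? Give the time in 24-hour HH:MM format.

1 March 2026 is a Sunday, so the first Sunday is March 1 and the third is March 15.
1 October 2026 is a Thursday, so the first Monday is October 5 and the fourth is October 26.
March 14, 2026 does not fall between 15 March and 26 October, so daylight saving is not in effect and Solvik Republic is at UTC−03:30.
08:30 Solvik Republic + 3h30m = 12:00 UTC.
1 February 2026 is a Sunday, so the first Friday is February 6 and the fourth is February 27.
1 September 2026 is a Tuesday, so the first Saturday is September 5.
At the standard offset (UTC+13:00), 12:00 UTC + 13h = 01:00 Fentara District standard time (rolling into the next day, 15 March 2026).
Daylight saving runs 27 February – 5 September; the standard-time date in Fentara District, March 15, 2026, is inside that window, so Fentara District is at UTC+14:00.
12:00 UTC + 14h = 02:00 Fentara District (rolling into the next day, 15 March 2026).

02:00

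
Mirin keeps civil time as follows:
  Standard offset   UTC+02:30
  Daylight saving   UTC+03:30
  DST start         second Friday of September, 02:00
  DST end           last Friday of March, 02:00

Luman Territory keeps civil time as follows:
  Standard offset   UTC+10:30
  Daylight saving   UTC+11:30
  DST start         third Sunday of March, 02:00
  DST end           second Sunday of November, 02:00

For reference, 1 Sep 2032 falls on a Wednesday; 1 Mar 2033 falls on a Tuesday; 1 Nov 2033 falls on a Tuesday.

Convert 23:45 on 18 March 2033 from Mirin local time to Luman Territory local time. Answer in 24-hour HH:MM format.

1 September 2032 is a Wednesday, so the first Friday is September 3 and the second is September 10.
1 March 2033 is a Tuesday, so Fridays fall on 4, 11, 18, 25; the last is March 25.
18 March 2033 falls between 10 September 2032 and 25 March 2033, so daylight saving is in effect and Mirin is at UTC+03:30.
23:45 Mirin − 3h30m = 20:15 UTC.
1 March 2033 is a Tuesday, so the first Sunday is March 6 and the third is March 20.
1 November 2033 is a Tuesday, so the first Sunday is November 6 and the second is November 13.
At the standard offset (UTC+10:30), 20:15 UTC + 10h30m = 06:45 Luman Territory standard time (rolling into the next day, 19 March 2033).
The standard-time date in Luman Territory, 19 March 2033, is outside the daylight-saving period (20 March – 13 November), so Luman Territory is on standard time, UTC+10:30.
20:15 UTC + 10h30m = 06:45 Luman Territory (rolling into the next day, 19 March 2033).

06:45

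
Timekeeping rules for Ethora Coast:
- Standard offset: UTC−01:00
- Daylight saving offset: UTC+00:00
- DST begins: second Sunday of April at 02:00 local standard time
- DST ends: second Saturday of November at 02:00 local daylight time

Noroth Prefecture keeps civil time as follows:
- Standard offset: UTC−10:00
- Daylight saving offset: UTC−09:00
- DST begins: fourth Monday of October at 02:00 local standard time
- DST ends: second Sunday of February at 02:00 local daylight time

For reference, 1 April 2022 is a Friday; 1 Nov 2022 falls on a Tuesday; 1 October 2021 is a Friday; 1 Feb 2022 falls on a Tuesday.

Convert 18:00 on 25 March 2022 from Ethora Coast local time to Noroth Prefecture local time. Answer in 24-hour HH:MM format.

1 April 2022 is a Friday, so the first Sunday is April 3 and the second is April 10.
1 November 2022 is a Tuesday, so the first Saturday is November 5 and the second is November 12.
25 March 2022 is outside the daylight-saving period (10 April – 12 November), so Ethora Coast is on standard time, UTC−01:00.
18:00 Ethora Coast + 1h = 19:00 UTC.
1 October 2021 is a Friday, so the first Monday is October 4 and the fourth is October 25.
1 February 2022 is a Tuesday, so the first Sunday is February 6 and the second is February 13.
At the standard offset (UTC−10:00), 19:00 UTC − 10h = 09:00 Noroth Prefecture standard time.
The standard-time date in Noroth Prefecture, 25 March 2022, does not fall between 25 October 2021 and 13 February 2022, so daylight saving is not in effect and Noroth Prefecture is at UTC−10:00.
19:00 UTC − 10h = 09:00 Noroth Prefecture.

09:00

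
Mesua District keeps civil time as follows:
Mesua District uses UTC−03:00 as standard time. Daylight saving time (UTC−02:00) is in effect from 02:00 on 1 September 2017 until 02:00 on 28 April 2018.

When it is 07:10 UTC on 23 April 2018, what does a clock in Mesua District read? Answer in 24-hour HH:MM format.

At the standard offset (UTC−03:00), 07:10 UTC − 3h = 04:10 Mesua District standard time.
The standard-time date in Mesua District, 23 April 2018, falls between 1 September 2017 and 28 April 2018, so daylight saving is in effect and Mesua District is at UTC−02:00.
07:10 UTC − 2h = 05:10 local.

05:10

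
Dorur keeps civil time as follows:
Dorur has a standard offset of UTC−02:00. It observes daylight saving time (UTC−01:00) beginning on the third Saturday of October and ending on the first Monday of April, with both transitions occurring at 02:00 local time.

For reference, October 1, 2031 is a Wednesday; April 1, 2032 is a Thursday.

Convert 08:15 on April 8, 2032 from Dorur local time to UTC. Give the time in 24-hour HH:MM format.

10:15

1 October 2031 is a Wednesday, so the first Saturday is October 4 and the third is October 18.
1 April 2032 is a Thursday, so the first Monday is April 5.
Daylight saving runs 18 October 2031 – 5 April 2032; April 8, 2032 is outside that window, so Dorur is on standard time at UTC−02:00.
08:15 local + 2h = 10:15 UTC.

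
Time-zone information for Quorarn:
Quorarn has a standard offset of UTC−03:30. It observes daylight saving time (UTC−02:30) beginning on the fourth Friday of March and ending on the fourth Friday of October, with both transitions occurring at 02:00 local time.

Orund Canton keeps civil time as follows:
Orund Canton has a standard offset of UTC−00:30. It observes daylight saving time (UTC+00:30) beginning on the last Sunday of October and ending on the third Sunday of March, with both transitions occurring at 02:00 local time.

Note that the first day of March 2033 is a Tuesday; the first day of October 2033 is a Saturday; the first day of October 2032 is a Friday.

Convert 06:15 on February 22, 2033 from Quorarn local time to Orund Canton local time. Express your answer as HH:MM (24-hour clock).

1 March 2033 is a Tuesday, so the first Friday is March 4 and the fourth is March 25.
1 October 2033 is a Saturday, so the first Friday is October 7 and the fourth is October 28.
February 22, 2033 is outside the daylight-saving period (25 March – 28 October), so Quorarn is on standard time, UTC−03:30.
06:15 Quorarn + 3h30m = 09:45 UTC.
1 October 2032 is a Friday, so Sundays fall on 3, 10, 17, 24, 31; the last is October 31.
1 March 2033 is a Tuesday, so the first Sunday is March 6 and the third is March 20.
At the standard offset (UTC−00:30), 09:45 UTC − 0h30m = 09:15 Orund Canton standard time.
Daylight saving runs 31 October 2032 – 20 March 2033; the standard-time date in Orund Canton, February 22, 2033, is inside that window, so Orund Canton is at UTC+00:30.
09:45 UTC + 0h30m = 10:15 Orund Canton.

10:15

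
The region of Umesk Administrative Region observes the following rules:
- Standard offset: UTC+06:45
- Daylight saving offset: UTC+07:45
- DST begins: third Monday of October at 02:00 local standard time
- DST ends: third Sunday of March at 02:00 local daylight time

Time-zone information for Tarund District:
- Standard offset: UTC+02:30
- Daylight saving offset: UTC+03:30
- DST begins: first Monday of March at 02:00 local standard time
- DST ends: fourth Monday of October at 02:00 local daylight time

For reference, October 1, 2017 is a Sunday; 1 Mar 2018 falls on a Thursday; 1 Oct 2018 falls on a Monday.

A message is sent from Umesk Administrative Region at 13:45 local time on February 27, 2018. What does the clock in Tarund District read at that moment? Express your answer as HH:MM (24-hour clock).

1 October 2017 is a Sunday, so the first Monday is October 2 and the third is October 16.
1 March 2018 is a Thursday, so the first Sunday is March 4 and the third is March 18.
February 27, 2018 falls between 16 October 2017 and 18 March 2018, so daylight saving is in effect and Umesk Administrative Region is at UTC+07:45.
13:45 Umesk Administrative Region − 7h45m = 06:00 UTC.
1 March 2018 is a Thursday, so the first Monday is March 5.
1 October 2018 is a Monday, so the first Monday is October 1 and the fourth is October 22.
At the standard offset (UTC+02:30), 06:00 UTC + 2h30m = 08:30 Tarund District standard time.
Daylight saving runs 5 March – 22 October; the standard-time date in Tarund District, February 27, 2018, is outside that window, so Tarund District is on standard time at UTC+02:30.
06:00 UTC + 2h30m = 08:30 Tarund District.

08:30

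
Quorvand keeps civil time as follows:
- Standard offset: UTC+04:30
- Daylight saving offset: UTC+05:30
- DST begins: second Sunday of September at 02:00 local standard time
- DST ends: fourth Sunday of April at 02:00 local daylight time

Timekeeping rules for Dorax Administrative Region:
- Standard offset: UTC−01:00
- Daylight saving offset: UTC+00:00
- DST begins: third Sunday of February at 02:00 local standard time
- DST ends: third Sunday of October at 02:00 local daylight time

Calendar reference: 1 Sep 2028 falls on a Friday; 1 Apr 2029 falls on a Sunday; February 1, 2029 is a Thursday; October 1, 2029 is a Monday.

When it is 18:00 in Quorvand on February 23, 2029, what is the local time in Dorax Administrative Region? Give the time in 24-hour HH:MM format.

12:30

1 September 2028 is a Friday, so the first Sunday is September 3 and the second is September 10.
1 April 2029 is a Sunday, so the first Sunday is April 1 and the fourth is April 22.
February 23, 2029 lies within the daylight-saving period (10 September 2028 – 22 April 2029), so Quorvand is on daylight time, UTC+05:30.
18:00 Quorvand − 5h30m = 12:30 UTC.
1 February 2029 is a Thursday, so the first Sunday is February 4 and the third is February 18.
1 October 2029 is a Monday, so the first Sunday is October 7 and the third is October 21.
At the standard offset (UTC−01:00), 12:30 UTC − 1h = 11:30 Dorax Administrative Region standard time.
Daylight saving runs 18 February – 21 October; the standard-time date in Dorax Administrative Region, February 23, 2029, is inside that window, so Dorax Administrative Region is at UTC+00:00.
12:30 UTC + 0h = 12:30 Dorax Administrative Region.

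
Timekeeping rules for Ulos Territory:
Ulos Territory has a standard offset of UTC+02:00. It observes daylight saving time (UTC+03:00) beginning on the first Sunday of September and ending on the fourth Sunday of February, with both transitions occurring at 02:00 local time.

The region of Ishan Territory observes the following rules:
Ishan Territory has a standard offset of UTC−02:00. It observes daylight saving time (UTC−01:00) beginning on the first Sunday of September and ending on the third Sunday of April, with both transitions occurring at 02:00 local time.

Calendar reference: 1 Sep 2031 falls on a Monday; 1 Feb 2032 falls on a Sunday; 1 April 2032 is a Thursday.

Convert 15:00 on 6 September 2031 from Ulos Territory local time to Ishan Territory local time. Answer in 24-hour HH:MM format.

11:00

1 September 2031 is a Monday, so the first Sunday is September 7.
1 February 2032 is a Sunday, so the first Sunday is February 1 and the fourth is February 22.
6 September 2031 is outside the daylight-saving period (7 September 2031 – 22 February 2032), so Ulos Territory is on standard time, UTC+02:00.
15:00 Ulos Territory − 2h = 13:00 UTC.
1 September 2031 is a Monday, so the first Sunday is September 7.
1 April 2032 is a Thursday, so the first Sunday is April 4 and the third is April 18.
At the standard offset (UTC−02:00), 13:00 UTC − 2h = 11:00 Ishan Territory standard time.
The standard-time date in Ishan Territory, 6 September 2031, is outside the daylight-saving period (7 September 2031 – 18 April 2032), so Ishan Territory is on standard time, UTC−02:00.
13:00 UTC − 2h = 11:00 Ishan Territory.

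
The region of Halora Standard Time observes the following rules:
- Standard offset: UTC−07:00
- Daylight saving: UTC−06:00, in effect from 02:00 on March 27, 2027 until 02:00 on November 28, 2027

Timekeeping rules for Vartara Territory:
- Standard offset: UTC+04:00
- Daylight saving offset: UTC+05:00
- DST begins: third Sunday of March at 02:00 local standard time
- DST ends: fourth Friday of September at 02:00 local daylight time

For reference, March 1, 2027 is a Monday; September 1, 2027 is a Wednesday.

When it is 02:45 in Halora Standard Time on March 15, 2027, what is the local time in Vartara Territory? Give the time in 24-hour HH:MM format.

March 15, 2027 does not fall between 27 March and 28 November, so daylight saving is not in effect and Halora Standard Time is at UTC−07:00.
02:45 Halora Standard Time + 7h = 09:45 UTC.
1 March 2027 is a Monday, so the first Sunday is March 7 and the third is March 21.
1 September 2027 is a Wednesday, so the first Friday is September 3 and the fourth is September 24.
At the standard offset (UTC+04:00), 09:45 UTC + 4h = 13:45 Vartara Territory standard time.
The standard-time date in Vartara Territory, March 15, 2027, does not fall between 21 March and 24 September, so daylight saving is not in effect and Vartara Territory is at UTC+04:00.
09:45 UTC + 4h = 13:45 Vartara Territory.

13:45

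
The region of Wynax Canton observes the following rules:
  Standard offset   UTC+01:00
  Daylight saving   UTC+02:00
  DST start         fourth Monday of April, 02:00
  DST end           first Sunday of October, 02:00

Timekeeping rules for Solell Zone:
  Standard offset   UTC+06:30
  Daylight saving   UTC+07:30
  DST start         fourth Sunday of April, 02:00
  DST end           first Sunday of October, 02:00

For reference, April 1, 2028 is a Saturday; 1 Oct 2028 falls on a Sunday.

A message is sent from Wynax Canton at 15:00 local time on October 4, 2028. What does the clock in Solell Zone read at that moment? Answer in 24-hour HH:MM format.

20:30

1 April 2028 is a Saturday, so the first Monday is April 3 and the fourth is April 24.
1 October 2028 is a Sunday, so the first Sunday is October 1.
October 4, 2028 does not fall between 24 April and 1 October, so daylight saving is not in effect and Wynax Canton is at UTC+01:00.
15:00 Wynax Canton − 1h = 14:00 UTC.
1 April 2028 is a Saturday, so the first Sunday is April 2 and the fourth is April 23.
1 October 2028 is a Sunday, so the first Sunday is October 1.
At the standard offset (UTC+06:30), 14:00 UTC + 6h30m = 20:30 Solell Zone standard time.
Daylight saving runs 23 April – 1 October; the standard-time date in Solell Zone, October 4, 2028, is outside that window, so Solell Zone is on standard time at UTC+06:30.
14:00 UTC + 6h30m = 20:30 Solell Zone.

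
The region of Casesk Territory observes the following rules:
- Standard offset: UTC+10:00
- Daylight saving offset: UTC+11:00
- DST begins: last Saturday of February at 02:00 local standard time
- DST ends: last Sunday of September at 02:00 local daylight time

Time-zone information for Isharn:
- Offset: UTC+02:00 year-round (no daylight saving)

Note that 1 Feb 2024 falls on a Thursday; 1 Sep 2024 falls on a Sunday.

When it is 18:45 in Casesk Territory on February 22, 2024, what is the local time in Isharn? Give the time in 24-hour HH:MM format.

1 February 2024 is a Thursday, so Saturdays fall on 3, 10, 17, 24; the last is February 24.
1 September 2024 is a Sunday, so Sundays fall on 1, 8, 15, 22, 29; the last is September 29.
Daylight saving runs 24 February – 29 September; February 22, 2024 is outside that window, so Casesk Territory is on standard time at UTC+10:00.
18:45 Casesk Territory − 10h = 08:45 UTC.
Isharn stays on UTC+02:00 all year.
08:45 UTC + 2h = 10:45 Isharn.

10:45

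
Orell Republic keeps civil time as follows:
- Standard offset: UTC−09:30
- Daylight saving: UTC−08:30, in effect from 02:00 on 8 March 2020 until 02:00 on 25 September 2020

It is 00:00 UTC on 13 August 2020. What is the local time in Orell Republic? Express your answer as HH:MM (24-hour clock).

At the standard offset (UTC−09:30), 00:00 UTC − 9h30m = 14:30 Orell Republic standard time (rolling into the previous day, 12 August 2020).
The standard-time date in Orell Republic, 12 August 2020, falls between 8 March and 25 September, so daylight saving is in effect and Orell Republic is at UTC−08:30.
00:00 UTC − 8h30m = 15:30 local (rolling into the previous day, 12 August 2020).

15:30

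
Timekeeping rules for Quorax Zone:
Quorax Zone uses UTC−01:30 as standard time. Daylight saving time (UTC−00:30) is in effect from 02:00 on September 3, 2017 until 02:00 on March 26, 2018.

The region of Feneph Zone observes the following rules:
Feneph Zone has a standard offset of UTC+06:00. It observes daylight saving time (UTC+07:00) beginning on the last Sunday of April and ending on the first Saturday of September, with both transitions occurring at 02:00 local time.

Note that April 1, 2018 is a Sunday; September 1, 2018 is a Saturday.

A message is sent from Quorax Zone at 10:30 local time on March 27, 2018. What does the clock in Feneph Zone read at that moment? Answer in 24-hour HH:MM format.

18:00

Daylight saving runs 3 September 2017 – 26 March 2018; March 27, 2018 is outside that window, so Quorax Zone is on standard time at UTC−01:30.
10:30 Quorax Zone + 1h30m = 12:00 UTC.
1 April 2018 is a Sunday, so Sundays fall on 1, 8, 15, 22, 29; the last is April 29.
1 September 2018 is a Saturday, so the first Saturday is September 1.
At the standard offset (UTC+06:00), 12:00 UTC + 6h = 18:00 Feneph Zone standard time.
Daylight saving runs 29 April – 1 September; the standard-time date in Feneph Zone, March 27, 2018, is outside that window, so Feneph Zone is on standard time at UTC+06:00.
12:00 UTC + 6h = 18:00 Feneph Zone.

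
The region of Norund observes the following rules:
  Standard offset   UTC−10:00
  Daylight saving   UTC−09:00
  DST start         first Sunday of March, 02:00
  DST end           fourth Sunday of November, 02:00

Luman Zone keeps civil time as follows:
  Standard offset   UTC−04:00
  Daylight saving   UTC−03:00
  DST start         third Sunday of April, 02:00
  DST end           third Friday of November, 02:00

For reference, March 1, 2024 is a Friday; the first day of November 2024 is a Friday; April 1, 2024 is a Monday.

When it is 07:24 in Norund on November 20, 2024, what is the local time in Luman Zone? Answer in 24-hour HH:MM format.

1 March 2024 is a Friday, so the first Sunday is March 3.
1 November 2024 is a Friday, so the first Sunday is November 3 and the fourth is November 24.
November 20, 2024 falls between 3 March and 24 November, so daylight saving is in effect and Norund is at UTC−09:00.
07:24 Norund + 9h = 16:24 UTC.
1 April 2024 is a Monday, so the first Sunday is April 7 and the third is April 21.
1 November 2024 is a Friday, so the first Friday is November 1 and the third is November 15.
At the standard offset (UTC−04:00), 16:24 UTC − 4h = 12:24 Luman Zone standard time.
The standard-time date in Luman Zone, November 20, 2024, does not fall between 21 April and 15 November, so daylight saving is not in effect and Luman Zone is at UTC−04:00.
16:24 UTC − 4h = 12:24 Luman Zone.

12:24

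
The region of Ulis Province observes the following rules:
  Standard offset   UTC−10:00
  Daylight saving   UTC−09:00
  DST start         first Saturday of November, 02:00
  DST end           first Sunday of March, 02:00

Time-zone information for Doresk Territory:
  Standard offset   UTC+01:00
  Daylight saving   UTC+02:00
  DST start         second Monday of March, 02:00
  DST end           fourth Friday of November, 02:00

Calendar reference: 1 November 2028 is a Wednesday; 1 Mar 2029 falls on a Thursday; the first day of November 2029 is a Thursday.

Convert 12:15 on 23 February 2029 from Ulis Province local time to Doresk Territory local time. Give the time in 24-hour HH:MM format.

22:15

1 November 2028 is a Wednesday, so the first Saturday is November 4.
1 March 2029 is a Thursday, so the first Sunday is March 4.
23 February 2029 falls between 4 November 2028 and 4 March 2029, so daylight saving is in effect and Ulis Province is at UTC−09:00.
12:15 Ulis Province + 9h = 21:15 UTC.
1 March 2029 is a Thursday, so the first Monday is March 5 and the second is March 12.
1 November 2029 is a Thursday, so the first Friday is November 2 and the fourth is November 23.
At the standard offset (UTC+01:00), 21:15 UTC + 1h = 22:15 Doresk Territory standard time.
Daylight saving runs 12 March – 23 November; the standard-time date in Doresk Territory, 23 February 2029, is outside that window, so Doresk Territory is on standard time at UTC+01:00.
21:15 UTC + 1h = 22:15 Doresk Territory.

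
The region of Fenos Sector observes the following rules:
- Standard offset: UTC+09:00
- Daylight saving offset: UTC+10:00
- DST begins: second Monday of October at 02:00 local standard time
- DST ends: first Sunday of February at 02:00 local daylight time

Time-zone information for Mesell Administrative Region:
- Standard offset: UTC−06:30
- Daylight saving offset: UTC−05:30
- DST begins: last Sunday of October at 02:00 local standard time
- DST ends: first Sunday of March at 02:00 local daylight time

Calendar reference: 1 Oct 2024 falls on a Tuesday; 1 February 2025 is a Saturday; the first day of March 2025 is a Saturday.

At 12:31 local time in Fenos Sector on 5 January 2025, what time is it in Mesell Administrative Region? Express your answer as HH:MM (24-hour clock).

1 October 2024 is a Tuesday, so the first Monday is October 7 and the second is October 14.
1 February 2025 is a Saturday, so the first Sunday is February 2.
5 January 2025 lies within the daylight-saving period (14 October 2024 – 2 February 2025), so Fenos Sector is on daylight time, UTC+10:00.
12:31 Fenos Sector − 10h = 02:31 UTC.
1 October 2024 is a Tuesday, so Sundays fall on 6, 13, 20, 27; the last is October 27.
1 March 2025 is a Saturday, so the first Sunday is March 2.
At the standard offset (UTC−06:30), 02:31 UTC − 6h30m = 20:01 Mesell Administrative Region standard time (rolling into the previous day, 4 January 2025).
The standard-time date in Mesell Administrative Region, 4 January 2025, falls between 27 October 2024 and 2 March 2025, so daylight saving is in effect and Mesell Administrative Region is at UTC−05:30.
02:31 UTC − 5h30m = 21:01 Mesell Administrative Region (rolling into the previous day, 4 January 2025).

21:01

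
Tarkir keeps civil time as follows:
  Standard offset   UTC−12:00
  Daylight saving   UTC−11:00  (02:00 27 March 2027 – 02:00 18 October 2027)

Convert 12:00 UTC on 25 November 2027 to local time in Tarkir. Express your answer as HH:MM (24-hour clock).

00:00

At the standard offset (UTC−12:00), 12:00 UTC − 12h = 00:00 Tarkir standard time.
The standard-time date in Tarkir, 25 November 2027, is outside the daylight-saving period (27 March – 18 October), so Tarkir is on standard time, UTC−12:00.
12:00 UTC − 12h = 00:00 local.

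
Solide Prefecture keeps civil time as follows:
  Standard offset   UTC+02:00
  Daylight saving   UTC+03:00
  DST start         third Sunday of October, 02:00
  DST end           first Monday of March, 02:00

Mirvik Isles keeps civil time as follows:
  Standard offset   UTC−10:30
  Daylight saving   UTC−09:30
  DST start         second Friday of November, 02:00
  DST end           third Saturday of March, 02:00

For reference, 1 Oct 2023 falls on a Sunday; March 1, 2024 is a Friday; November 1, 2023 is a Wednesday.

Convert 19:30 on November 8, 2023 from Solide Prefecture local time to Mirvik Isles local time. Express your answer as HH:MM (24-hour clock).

1 October 2023 is a Sunday, so the first Sunday is October 1 and the third is October 15.
1 March 2024 is a Friday, so the first Monday is March 4.
November 8, 2023 falls between 15 October 2023 and 4 March 2024, so daylight saving is in effect and Solide Prefecture is at UTC+03:00.
19:30 Solide Prefecture − 3h = 16:30 UTC.
1 November 2023 is a Wednesday, so the first Friday is November 3 and the second is November 10.
1 March 2024 is a Friday, so the first Saturday is March 2 and the third is March 16.
At the standard offset (UTC−10:30), 16:30 UTC − 10h30m = 06:00 Mirvik Isles standard time.
The standard-time date in Mirvik Isles, November 8, 2023, is outside the daylight-saving period (10 November 2023 – 16 March 2024), so Mirvik Isles is on standard time, UTC−10:30.
16:30 UTC − 10h30m = 06:00 Mirvik Isles.

06:00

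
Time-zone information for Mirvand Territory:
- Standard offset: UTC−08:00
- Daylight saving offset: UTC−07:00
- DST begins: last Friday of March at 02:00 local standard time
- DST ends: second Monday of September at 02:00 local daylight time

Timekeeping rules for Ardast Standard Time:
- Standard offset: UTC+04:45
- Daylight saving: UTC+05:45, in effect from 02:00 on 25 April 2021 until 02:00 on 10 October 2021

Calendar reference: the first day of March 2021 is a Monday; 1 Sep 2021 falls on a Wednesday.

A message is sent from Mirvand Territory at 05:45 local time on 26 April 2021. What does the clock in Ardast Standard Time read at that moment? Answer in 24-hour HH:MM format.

18:30

1 March 2021 is a Monday, so Fridays fall on 5, 12, 19, 26; the last is March 26.
1 September 2021 is a Wednesday, so the first Monday is September 6 and the second is September 13.
26 April 2021 lies within the daylight-saving period (26 March – 13 September), so Mirvand Territory is on daylight time, UTC−07:00.
05:45 Mirvand Territory + 7h = 12:45 UTC.
At the standard offset (UTC+04:45), 12:45 UTC + 4h45m = 17:30 Ardast Standard Time standard time.
The standard-time date in Ardast Standard Time, 26 April 2021, falls between 25 April and 10 October, so daylight saving is in effect and Ardast Standard Time is at UTC+05:45.
12:45 UTC + 5h45m = 18:30 Ardast Standard Time.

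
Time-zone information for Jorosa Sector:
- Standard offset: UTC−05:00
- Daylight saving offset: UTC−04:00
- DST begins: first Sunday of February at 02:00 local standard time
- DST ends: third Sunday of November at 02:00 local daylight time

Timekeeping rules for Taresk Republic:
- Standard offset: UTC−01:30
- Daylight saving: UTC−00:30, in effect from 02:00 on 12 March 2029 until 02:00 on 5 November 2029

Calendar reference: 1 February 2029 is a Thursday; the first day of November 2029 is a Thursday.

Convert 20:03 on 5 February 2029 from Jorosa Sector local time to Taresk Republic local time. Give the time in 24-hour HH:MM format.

1 February 2029 is a Thursday, so the first Sunday is February 4.
1 November 2029 is a Thursday, so the first Sunday is November 4 and the third is November 18.
5 February 2029 falls between 4 February and 18 November, so daylight saving is in effect and Jorosa Sector is at UTC−04:00.
20:03 Jorosa Sector + 4h = 00:03 UTC (rolling into the next day, 6 February 2029).
At the standard offset (UTC−01:30), 00:03 UTC − 1h30m = 22:33 Taresk Republic standard time (rolling into the previous day, 5 February 2029).
The standard-time date in Taresk Republic, 5 February 2029, is outside the daylight-saving period (12 March – 5 November), so Taresk Republic is on standard time, UTC−01:30.
00:03 UTC − 1h30m = 22:33 Taresk Republic (rolling into the previous day, 5 February 2029).

22:33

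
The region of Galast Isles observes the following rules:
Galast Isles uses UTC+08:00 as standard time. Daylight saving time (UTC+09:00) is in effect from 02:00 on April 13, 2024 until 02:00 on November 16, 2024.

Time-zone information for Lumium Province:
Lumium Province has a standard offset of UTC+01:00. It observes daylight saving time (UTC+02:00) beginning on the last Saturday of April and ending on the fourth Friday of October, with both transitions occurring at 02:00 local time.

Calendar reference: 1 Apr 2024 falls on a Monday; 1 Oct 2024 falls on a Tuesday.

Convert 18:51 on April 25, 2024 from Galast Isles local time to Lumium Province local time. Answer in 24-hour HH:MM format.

Daylight saving runs 13 April – 16 November; April 25, 2024 is inside that window, so Galast Isles is at UTC+09:00.
18:51 Galast Isles − 9h = 09:51 UTC.
1 April 2024 is a Monday, so Saturdays fall on 6, 13, 20, 27; the last is April 27.
1 October 2024 is a Tuesday, so the first Friday is October 4 and the fourth is October 25.
At the standard offset (UTC+01:00), 09:51 UTC + 1h = 10:51 Lumium Province standard time.
The standard-time date in Lumium Province, April 25, 2024, does not fall between 27 April and 25 October, so daylight saving is not in effect and Lumium Province is at UTC+01:00.
09:51 UTC + 1h = 10:51 Lumium Province.

10:51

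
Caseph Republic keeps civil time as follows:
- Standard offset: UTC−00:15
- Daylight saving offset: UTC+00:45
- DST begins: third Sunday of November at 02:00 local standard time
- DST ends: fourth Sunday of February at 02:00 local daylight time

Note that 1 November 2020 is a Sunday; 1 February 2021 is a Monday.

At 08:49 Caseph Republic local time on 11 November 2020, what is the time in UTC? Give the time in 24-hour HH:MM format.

09:04

1 November 2020 is a Sunday, so the first Sunday is November 1 and the third is November 15.
1 February 2021 is a Monday, so the first Sunday is February 7 and the fourth is February 28.
11 November 2020 does not fall between 15 November 2020 and 28 February 2021, so daylight saving is not in effect and Caseph Republic is at UTC−00:15.
08:49 local + 0h15m = 09:04 UTC.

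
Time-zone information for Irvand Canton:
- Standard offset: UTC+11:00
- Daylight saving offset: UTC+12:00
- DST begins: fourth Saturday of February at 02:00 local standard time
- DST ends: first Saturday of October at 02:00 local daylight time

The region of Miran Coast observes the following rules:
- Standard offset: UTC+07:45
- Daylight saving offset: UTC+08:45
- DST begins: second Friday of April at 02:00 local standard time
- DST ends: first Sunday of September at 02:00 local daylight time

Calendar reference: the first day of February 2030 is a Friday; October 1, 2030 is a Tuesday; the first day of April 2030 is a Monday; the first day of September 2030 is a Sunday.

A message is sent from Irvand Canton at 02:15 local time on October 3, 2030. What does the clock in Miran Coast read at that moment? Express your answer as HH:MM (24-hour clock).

1 February 2030 is a Friday, so the first Saturday is February 2 and the fourth is February 23.
1 October 2030 is a Tuesday, so the first Saturday is October 5.
Daylight saving runs 23 February – 5 October; October 3, 2030 is inside that window, so Irvand Canton is at UTC+12:00.
02:15 Irvand Canton − 12h = 14:15 UTC (rolling into the previous day, 2 October 2030).
1 April 2030 is a Monday, so the first Friday is April 5 and the second is April 12.
1 September 2030 is a Sunday, so the first Sunday is September 1.
At the standard offset (UTC+07:45), 14:15 UTC + 7h45m = 22:00 Miran Coast standard time.
The standard-time date in Miran Coast, October 2, 2030, is outside the daylight-saving period (12 April – 1 September), so Miran Coast is on standard time, UTC+07:45.
14:15 UTC + 7h45m = 22:00 Miran Coast.

22:00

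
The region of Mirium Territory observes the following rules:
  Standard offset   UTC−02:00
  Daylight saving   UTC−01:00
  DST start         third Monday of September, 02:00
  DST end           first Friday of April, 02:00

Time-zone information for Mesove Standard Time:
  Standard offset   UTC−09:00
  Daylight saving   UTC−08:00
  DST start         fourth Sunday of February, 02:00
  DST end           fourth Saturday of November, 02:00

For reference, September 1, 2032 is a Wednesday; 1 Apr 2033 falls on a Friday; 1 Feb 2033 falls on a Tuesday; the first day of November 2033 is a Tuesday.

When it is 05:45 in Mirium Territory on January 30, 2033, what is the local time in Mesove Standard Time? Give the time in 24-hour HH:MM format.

1 September 2032 is a Wednesday, so the first Monday is September 6 and the third is September 20.
1 April 2033 is a Friday, so the first Friday is April 1.
Daylight saving runs 20 September 2032 – 1 April 2033; January 30, 2033 is inside that window, so Mirium Territory is at UTC−01:00.
05:45 Mirium Territory + 1h = 06:45 UTC.
1 February 2033 is a Tuesday, so the first Sunday is February 6 and the fourth is February 27.
1 November 2033 is a Tuesday, so the first Saturday is November 5 and the fourth is November 26.
At the standard offset (UTC−09:00), 06:45 UTC − 9h = 21:45 Mesove Standard Time standard time (rolling into the previous day, 29 January 2033).
Daylight saving runs 27 February – 26 November; the standard-time date in Mesove Standard Time, January 29, 2033, is outside that window, so Mesove Standard Time is on standard time at UTC−09:00.
06:45 UTC − 9h = 21:45 Mesove Standard Time (rolling into the previous day, 29 January 2033).

21:45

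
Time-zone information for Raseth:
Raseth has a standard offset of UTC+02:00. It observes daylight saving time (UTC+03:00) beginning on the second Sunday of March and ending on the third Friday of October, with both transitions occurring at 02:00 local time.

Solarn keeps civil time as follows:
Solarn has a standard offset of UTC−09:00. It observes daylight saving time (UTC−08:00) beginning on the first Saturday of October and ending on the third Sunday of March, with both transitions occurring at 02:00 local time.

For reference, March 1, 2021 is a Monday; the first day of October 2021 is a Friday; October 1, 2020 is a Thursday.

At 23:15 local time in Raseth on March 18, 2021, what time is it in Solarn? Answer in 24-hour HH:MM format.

12:15

1 March 2021 is a Monday, so the first Sunday is March 7 and the second is March 14.
1 October 2021 is a Friday, so the first Friday is October 1 and the third is October 15.
Daylight saving runs 14 March – 15 October; March 18, 2021 is inside that window, so Raseth is at UTC+03:00.
23:15 Raseth − 3h = 20:15 UTC.
1 October 2020 is a Thursday, so the first Saturday is October 3.
1 March 2021 is a Monday, so the first Sunday is March 7 and the third is March 21.
At the standard offset (UTC−09:00), 20:15 UTC − 9h = 11:15 Solarn standard time.
Daylight saving runs 3 October 2020 – 21 March 2021; the standard-time date in Solarn, March 18, 2021, is inside that window, so Solarn is at UTC−08:00.
20:15 UTC − 8h = 12:15 Solarn.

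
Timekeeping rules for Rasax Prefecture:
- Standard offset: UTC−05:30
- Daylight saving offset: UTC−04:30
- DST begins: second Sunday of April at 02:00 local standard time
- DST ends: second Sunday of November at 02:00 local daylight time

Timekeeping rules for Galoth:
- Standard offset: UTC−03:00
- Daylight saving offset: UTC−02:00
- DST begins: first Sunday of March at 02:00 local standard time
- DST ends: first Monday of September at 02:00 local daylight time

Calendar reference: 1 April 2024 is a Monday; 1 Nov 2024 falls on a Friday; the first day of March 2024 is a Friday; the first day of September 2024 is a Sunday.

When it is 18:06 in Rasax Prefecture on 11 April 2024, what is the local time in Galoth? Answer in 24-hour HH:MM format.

1 April 2024 is a Monday, so the first Sunday is April 7 and the second is April 14.
1 November 2024 is a Friday, so the first Sunday is November 3 and the second is November 10.
11 April 2024 does not fall between 14 April and 10 November, so daylight saving is not in effect and Rasax Prefecture is at UTC−05:30.
18:06 Rasax Prefecture + 5h30m = 23:36 UTC.
1 March 2024 is a Friday, so the first Sunday is March 3.
1 September 2024 is a Sunday, so the first Monday is September 2.
At the standard offset (UTC−03:00), 23:36 UTC − 3h = 20:36 Galoth standard time.
The standard-time date in Galoth, 11 April 2024, falls between 3 March and 2 September, so daylight saving is in effect and Galoth is at UTC−02:00.
23:36 UTC − 2h = 21:36 Galoth.

21:36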